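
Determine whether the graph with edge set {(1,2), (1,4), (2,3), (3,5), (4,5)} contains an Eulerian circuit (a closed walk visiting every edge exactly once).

Step 1: Find the degree of each vertex:
  deg(1) = 2
  deg(2) = 2
  deg(3) = 2
  deg(4) = 2
  deg(5) = 2

Step 2: Count vertices with odd degree:
  All vertices have even degree (0 odd-degree vertices)

Step 3: Apply Euler's theorem:
  - Eulerian circuit exists iff graph is connected and all vertices have even degree
  - Eulerian path exists iff graph is connected and has 0 or 2 odd-degree vertices

Graph is connected with 0 odd-degree vertices.
Both Eulerian circuit and Eulerian path exist.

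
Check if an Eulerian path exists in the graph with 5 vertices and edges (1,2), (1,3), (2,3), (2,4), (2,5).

Step 1: Find the degree of each vertex:
  deg(1) = 2
  deg(2) = 4
  deg(3) = 2
  deg(4) = 1
  deg(5) = 1

Step 2: Count vertices with odd degree:
  Odd-degree vertices: 4, 5 (2 total)

Step 3: Apply Euler's theorem:
  - Eulerian circuit exists iff graph is connected and all vertices have even degree
  - Eulerian path exists iff graph is connected and has 0 or 2 odd-degree vertices

Graph is connected with exactly 2 odd-degree vertices (4, 5).
Eulerian path exists (starting and ending at the odd-degree vertices), but no Eulerian circuit.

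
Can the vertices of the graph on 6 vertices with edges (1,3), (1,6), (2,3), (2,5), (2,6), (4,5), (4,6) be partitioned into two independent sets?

Step 1: Attempt 2-coloring using BFS:
  Start at vertex 1, assign color 0
  Color vertex 3 with color 1 (neighbor of 1)
  Color vertex 6 with color 1 (neighbor of 1)
  Color vertex 2 with color 0 (neighbor of 3)
  Color vertex 4 with color 0 (neighbor of 6)
  Color vertex 5 with color 1 (neighbor of 2)

Step 2: 2-coloring succeeded. No conflicts found.
  Set A (color 0): {1, 2, 4}
  Set B (color 1): {3, 5, 6}

The graph is bipartite with partition {1, 2, 4}, {3, 5, 6}.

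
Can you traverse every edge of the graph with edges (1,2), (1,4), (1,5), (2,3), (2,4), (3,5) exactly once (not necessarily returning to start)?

Step 1: Find the degree of each vertex:
  deg(1) = 3
  deg(2) = 3
  deg(3) = 2
  deg(4) = 2
  deg(5) = 2

Step 2: Count vertices with odd degree:
  Odd-degree vertices: 1, 2 (2 total)

Step 3: Apply Euler's theorem:
  - Eulerian circuit exists iff graph is connected and all vertices have even degree
  - Eulerian path exists iff graph is connected and has 0 or 2 odd-degree vertices

Graph is connected with exactly 2 odd-degree vertices (1, 2).
Eulerian path exists (starting and ending at the odd-degree vertices), but no Eulerian circuit.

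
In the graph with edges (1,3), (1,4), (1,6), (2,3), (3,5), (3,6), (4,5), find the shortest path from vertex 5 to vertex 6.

Step 1: Build adjacency list:
  1: 3, 4, 6
  2: 3
  3: 1, 2, 5, 6
  4: 1, 5
  5: 3, 4
  6: 1, 3

Step 2: BFS from vertex 5 to find shortest path to 6:
  vertex 3 reached at distance 1
  vertex 4 reached at distance 1
  vertex 1 reached at distance 2
  vertex 2 reached at distance 2
  vertex 6 reached at distance 2

Step 3: Shortest path: 5 -> 3 -> 6
Path length: 2 edges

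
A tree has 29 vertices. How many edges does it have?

A tree on n vertices always has exactly n - 1 edges.
For n = 29: edges = 29 - 1 = 28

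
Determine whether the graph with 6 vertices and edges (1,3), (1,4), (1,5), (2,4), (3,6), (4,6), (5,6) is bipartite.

Step 1: Attempt 2-coloring using BFS:
  Start at vertex 1, assign color 0
  Color vertex 3 with color 1 (neighbor of 1)
  Color vertex 4 with color 1 (neighbor of 1)
  Color vertex 5 with color 1 (neighbor of 1)
  Color vertex 6 with color 0 (neighbor of 3)
  Color vertex 2 with color 0 (neighbor of 4)

Step 2: 2-coloring succeeded. No conflicts found.
  Set A (color 0): {1, 2, 6}
  Set B (color 1): {3, 4, 5}

The graph is bipartite with partition {1, 2, 6}, {3, 4, 5}.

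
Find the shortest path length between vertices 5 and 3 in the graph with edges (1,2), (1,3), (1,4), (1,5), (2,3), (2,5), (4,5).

Step 1: Build adjacency list:
  1: 2, 3, 4, 5
  2: 1, 3, 5
  3: 1, 2
  4: 1, 5
  5: 1, 2, 4

Step 2: BFS from vertex 5 to find shortest path to 3:
  vertex 1 reached at distance 1
  vertex 2 reached at distance 1
  vertex 4 reached at distance 1
  vertex 3 reached at distance 2

Step 3: Shortest path: 5 -> 1 -> 3
Path length: 2 edges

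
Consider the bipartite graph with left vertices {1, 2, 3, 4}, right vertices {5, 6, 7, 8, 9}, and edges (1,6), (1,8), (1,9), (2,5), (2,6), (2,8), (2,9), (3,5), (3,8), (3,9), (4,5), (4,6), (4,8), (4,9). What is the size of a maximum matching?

Step 1: List the neighbors of each left vertex:
  1: 6, 8, 9
  2: 5, 6, 8, 9
  3: 5, 8, 9
  4: 5, 6, 8, 9

Step 2: Greedily match left vertices, then look for augmenting paths:
  Match 1 -- 6
  Match 2 -- 5
  Match 3 -- 8
  Match 4 -- 9
  No augmenting path remains.

Step 3: Verify this is maximum:
  Matching size 4 = min(|L|, |R|) = min(4, 5), which is an upper bound, so this matching is maximum.

Maximum matching: {(1,6), (2,5), (3,8), (4,9)}
Size: 4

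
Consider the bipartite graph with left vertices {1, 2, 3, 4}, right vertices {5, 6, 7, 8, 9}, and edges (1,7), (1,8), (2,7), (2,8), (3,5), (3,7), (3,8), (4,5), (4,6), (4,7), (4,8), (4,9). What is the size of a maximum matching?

Step 1: List the neighbors of each left vertex:
  1: 7, 8
  2: 7, 8
  3: 5, 7, 8
  4: 5, 6, 7, 8, 9

Step 2: Greedily match left vertices, then look for augmenting paths:
  Match 1 -- 7
  Match 2 -- 8
  Match 3 -- 5
  Match 4 -- 6
  No augmenting path remains.

Step 3: Verify this is maximum:
  Matching size 4 = min(|L|, |R|) = min(4, 5), which is an upper bound, so this matching is maximum.

Maximum matching: {(1,7), (2,8), (3,5), (4,6)}
Size: 4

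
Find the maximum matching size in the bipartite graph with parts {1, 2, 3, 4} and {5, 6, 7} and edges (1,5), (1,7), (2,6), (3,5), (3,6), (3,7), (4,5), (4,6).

Step 1: List the neighbors of each left vertex:
  1: 5, 7
  2: 6
  3: 5, 6, 7
  4: 5, 6

Step 2: Greedily match left vertices, then look for augmenting paths:
  Match 1 -- 5
  Match 2 -- 6
  Match 3 -- 7
  No augmenting path remains.

Step 3: Verify this is maximum:
  Matching size 3 = min(|L|, |R|) = min(4, 3), which is an upper bound, so this matching is maximum.

Maximum matching: {(1,5), (2,6), (3,7)}
Size: 3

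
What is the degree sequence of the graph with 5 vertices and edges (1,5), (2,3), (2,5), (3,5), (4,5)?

Step 1: Count edges incident to each vertex:
  deg(1) = 1 (neighbors: 5)
  deg(2) = 2 (neighbors: 3, 5)
  deg(3) = 2 (neighbors: 2, 5)
  deg(4) = 1 (neighbors: 5)
  deg(5) = 4 (neighbors: 1, 2, 3, 4)

Step 2: Sort degrees in non-increasing order:
  Degrees: [1, 2, 2, 1, 4] -> sorted: [4, 2, 2, 1, 1]

Degree sequence: [4, 2, 2, 1, 1]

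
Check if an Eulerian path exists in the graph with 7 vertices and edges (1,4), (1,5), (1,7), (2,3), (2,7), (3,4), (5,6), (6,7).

Step 1: Find the degree of each vertex:
  deg(1) = 3
  deg(2) = 2
  deg(3) = 2
  deg(4) = 2
  deg(5) = 2
  deg(6) = 2
  deg(7) = 3

Step 2: Count vertices with odd degree:
  Odd-degree vertices: 1, 7 (2 total)

Step 3: Apply Euler's theorem:
  - Eulerian circuit exists iff graph is connected and all vertices have even degree
  - Eulerian path exists iff graph is connected and has 0 or 2 odd-degree vertices

Graph is connected with exactly 2 odd-degree vertices (1, 7).
Eulerian path exists (starting and ending at the odd-degree vertices), but no Eulerian circuit.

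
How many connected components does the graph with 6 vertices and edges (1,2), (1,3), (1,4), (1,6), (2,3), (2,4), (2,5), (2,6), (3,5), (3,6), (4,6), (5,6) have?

Step 1: Build adjacency list from edges:
  1: 2, 3, 4, 6
  2: 1, 3, 4, 5, 6
  3: 1, 2, 5, 6
  4: 1, 2, 6
  5: 2, 3, 6
  6: 1, 2, 3, 4, 5

Step 2: Run BFS/DFS from vertex 1:
  Visited: {1, 2, 3, 4, 6, 5}
  Reached 6 of 6 vertices

Step 3: All 6 vertices reached from vertex 1, so the graph is connected.
Number of connected components: 1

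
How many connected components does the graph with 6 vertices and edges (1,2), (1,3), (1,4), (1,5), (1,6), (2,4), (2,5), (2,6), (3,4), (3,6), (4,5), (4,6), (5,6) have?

Step 1: Build adjacency list from edges:
  1: 2, 3, 4, 5, 6
  2: 1, 4, 5, 6
  3: 1, 4, 6
  4: 1, 2, 3, 5, 6
  5: 1, 2, 4, 6
  6: 1, 2, 3, 4, 5

Step 2: Run BFS/DFS from vertex 1:
  Visited: {1, 2, 3, 4, 5, 6}
  Reached 6 of 6 vertices

Step 3: All 6 vertices reached from vertex 1, so the graph is connected.
Number of connected components: 1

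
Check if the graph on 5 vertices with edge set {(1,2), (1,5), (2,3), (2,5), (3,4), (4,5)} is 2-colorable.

Step 1: Attempt 2-coloring using BFS:
  Start at vertex 1, assign color 0
  Color vertex 2 with color 1 (neighbor of 1)
  Color vertex 5 with color 1 (neighbor of 1)
  Color vertex 3 with color 0 (neighbor of 2)

Step 2: Conflict found! Vertices 2 and 5 are adjacent but have the same color.
This means the graph contains an odd cycle.

The graph is NOT bipartite.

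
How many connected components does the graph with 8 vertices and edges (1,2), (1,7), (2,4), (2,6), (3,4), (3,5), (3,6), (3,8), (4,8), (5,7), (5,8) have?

Step 1: Build adjacency list from edges:
  1: 2, 7
  2: 1, 4, 6
  3: 4, 5, 6, 8
  4: 2, 3, 8
  5: 3, 7, 8
  6: 2, 3
  7: 1, 5
  8: 3, 4, 5

Step 2: Run BFS/DFS from vertex 1:
  Visited: {1, 2, 7, 4, 6, 5, 3, 8}
  Reached 8 of 8 vertices

Step 3: All 8 vertices reached from vertex 1, so the graph is connected.
Number of connected components: 1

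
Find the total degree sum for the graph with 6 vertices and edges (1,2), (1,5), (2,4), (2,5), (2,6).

Step 1: Count edges incident to each vertex:
  deg(1) = 2 (neighbors: 2, 5)
  deg(2) = 4 (neighbors: 1, 4, 5, 6)
  deg(3) = 0 (neighbors: none)
  deg(4) = 1 (neighbors: 2)
  deg(5) = 2 (neighbors: 1, 2)
  deg(6) = 1 (neighbors: 2)

Step 2: Sum all degrees:
  2 + 4 + 0 + 1 + 2 + 1 = 10

Verification: sum of degrees = 2 * |E| = 2 * 5 = 10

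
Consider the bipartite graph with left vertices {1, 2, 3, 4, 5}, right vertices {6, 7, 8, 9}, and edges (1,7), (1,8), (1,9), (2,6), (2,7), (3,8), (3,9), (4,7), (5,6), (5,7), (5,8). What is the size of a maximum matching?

Step 1: List the neighbors of each left vertex:
  1: 7, 8, 9
  2: 6, 7
  3: 8, 9
  4: 7
  5: 6, 7, 8

Step 2: Greedily match left vertices, then look for augmenting paths:
  Match 1 -- 9
  Match 2 -- 6
  Match 3 -- 8
  Match 4 -- 7
  No augmenting path remains.

Step 3: Verify this is maximum:
  Matching size 4 = min(|L|, |R|) = min(5, 4), which is an upper bound, so this matching is maximum.

Maximum matching: {(1,9), (2,6), (3,8), (4,7)}
Size: 4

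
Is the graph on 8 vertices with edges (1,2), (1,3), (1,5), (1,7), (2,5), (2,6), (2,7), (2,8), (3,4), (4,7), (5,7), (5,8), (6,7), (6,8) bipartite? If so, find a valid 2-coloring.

Step 1: Attempt 2-coloring using BFS:
  Start at vertex 1, assign color 0
  Color vertex 2 with color 1 (neighbor of 1)
  Color vertex 3 with color 1 (neighbor of 1)
  Color vertex 5 with color 1 (neighbor of 1)
  Color vertex 7 with color 1 (neighbor of 1)

Step 2: Conflict found! Vertices 2 and 5 are adjacent but have the same color.
This means the graph contains an odd cycle.

The graph is NOT bipartite.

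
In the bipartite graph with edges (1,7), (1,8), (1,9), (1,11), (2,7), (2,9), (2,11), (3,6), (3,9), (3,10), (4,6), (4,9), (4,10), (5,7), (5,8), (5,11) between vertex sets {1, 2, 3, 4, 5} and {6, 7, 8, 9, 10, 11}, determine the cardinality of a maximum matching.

Step 1: List the neighbors of each left vertex:
  1: 7, 8, 9, 11
  2: 7, 9, 11
  3: 6, 9, 10
  4: 6, 9, 10
  5: 7, 8, 11

Step 2: Greedily match left vertices, then look for augmenting paths:
  Match 1 -- 7
  Match 2 -- 9
  Match 3 -- 6
  Match 4 -- 10
  Match 5 -- 8
  No augmenting path remains.

Step 3: Verify this is maximum:
  Matching size 5 = min(|L|, |R|) = min(5, 6), which is an upper bound, so this matching is maximum.

Maximum matching: {(1,7), (2,9), (3,6), (4,10), (5,8)}
Size: 5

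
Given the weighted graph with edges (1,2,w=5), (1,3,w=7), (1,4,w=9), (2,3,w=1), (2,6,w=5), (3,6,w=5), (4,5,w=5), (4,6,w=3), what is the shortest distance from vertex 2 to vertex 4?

Step 1: Build adjacency list with weights:
  1: 2(w=5), 3(w=7), 4(w=9)
  2: 1(w=5), 3(w=1), 6(w=5)
  3: 1(w=7), 2(w=1), 6(w=5)
  4: 1(w=9), 5(w=5), 6(w=3)
  5: 4(w=5)
  6: 2(w=5), 3(w=5), 4(w=3)

Step 2: Apply Dijkstra's algorithm from vertex 2:
  Visit vertex 2 (distance=0)
    Update dist[1] = 5
    Update dist[3] = 1
    Update dist[6] = 5
  Visit vertex 3 (distance=1)
  Visit vertex 1 (distance=5)
    Update dist[4] = 14
  Visit vertex 6 (distance=5)
    Update dist[4] = 8
  Visit vertex 4 (distance=8)
    Update dist[5] = 13

Step 3: Shortest path: 2 -> 6 -> 4
Total weight: 5 + 3 = 8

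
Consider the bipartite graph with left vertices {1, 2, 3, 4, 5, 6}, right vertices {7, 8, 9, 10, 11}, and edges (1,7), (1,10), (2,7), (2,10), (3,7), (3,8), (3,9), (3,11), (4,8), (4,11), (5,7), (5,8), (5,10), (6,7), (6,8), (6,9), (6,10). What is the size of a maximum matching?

Step 1: List the neighbors of each left vertex:
  1: 7, 10
  2: 7, 10
  3: 7, 8, 9, 11
  4: 8, 11
  5: 7, 8, 10
  6: 7, 8, 9, 10

Step 2: Greedily match left vertices, then look for augmenting paths:
  Match 1 -- 7
  Match 2 -- 10
  Match 3 -- 8
  Match 4 -- 11
  Match 6 -- 9
  No augmenting path remains.

Step 3: Verify this is maximum:
  Matching size 5 = min(|L|, |R|) = min(6, 5), which is an upper bound, so this matching is maximum.

Maximum matching: {(1,7), (2,10), (3,8), (4,11), (6,9)}
Size: 5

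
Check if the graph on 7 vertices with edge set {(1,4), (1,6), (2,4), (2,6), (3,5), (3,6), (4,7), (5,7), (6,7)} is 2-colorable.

Step 1: Attempt 2-coloring using BFS:
  Start at vertex 1, assign color 0
  Color vertex 4 with color 1 (neighbor of 1)
  Color vertex 6 with color 1 (neighbor of 1)
  Color vertex 2 with color 0 (neighbor of 4)
  Color vertex 7 with color 0 (neighbor of 4)
  Color vertex 3 with color 0 (neighbor of 6)
  Color vertex 5 with color 1 (neighbor of 7)

Step 2: 2-coloring succeeded. No conflicts found.
  Set A (color 0): {1, 2, 3, 7}
  Set B (color 1): {4, 5, 6}

The graph is bipartite with partition {1, 2, 3, 7}, {4, 5, 6}.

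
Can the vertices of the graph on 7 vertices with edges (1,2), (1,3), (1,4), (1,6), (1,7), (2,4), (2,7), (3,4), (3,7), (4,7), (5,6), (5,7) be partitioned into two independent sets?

Step 1: Attempt 2-coloring using BFS:
  Start at vertex 1, assign color 0
  Color vertex 2 with color 1 (neighbor of 1)
  Color vertex 3 with color 1 (neighbor of 1)
  Color vertex 4 with color 1 (neighbor of 1)
  Color vertex 6 with color 1 (neighbor of 1)
  Color vertex 7 with color 1 (neighbor of 1)

Step 2: Conflict found! Vertices 2 and 4 are adjacent but have the same color.
This means the graph contains an odd cycle.

The graph is NOT bipartite.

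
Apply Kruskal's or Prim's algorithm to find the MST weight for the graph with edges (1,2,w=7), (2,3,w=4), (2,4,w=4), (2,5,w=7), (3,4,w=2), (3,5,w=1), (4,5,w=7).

Apply Kruskal's algorithm (sort edges by weight, add if no cycle):

Sorted edges by weight:
  (3,5) w=1
  (3,4) w=2
  (2,3) w=4
  (2,4) w=4
  (1,2) w=7
  (2,5) w=7
  (4,5) w=7

Add edge (3,5) w=1 -- no cycle. Running total: 1
Add edge (3,4) w=2 -- no cycle. Running total: 3
Add edge (2,3) w=4 -- no cycle. Running total: 7
Skip edge (2,4) w=4 -- would create cycle
Add edge (1,2) w=7 -- no cycle. Running total: 14

MST edges: (3,5,w=1), (3,4,w=2), (2,3,w=4), (1,2,w=7)
Total MST weight: 1 + 2 + 4 + 7 = 14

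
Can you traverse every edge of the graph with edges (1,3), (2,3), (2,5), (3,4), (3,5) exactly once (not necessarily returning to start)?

Step 1: Find the degree of each vertex:
  deg(1) = 1
  deg(2) = 2
  deg(3) = 4
  deg(4) = 1
  deg(5) = 2

Step 2: Count vertices with odd degree:
  Odd-degree vertices: 1, 4 (2 total)

Step 3: Apply Euler's theorem:
  - Eulerian circuit exists iff graph is connected and all vertices have even degree
  - Eulerian path exists iff graph is connected and has 0 or 2 odd-degree vertices

Graph is connected with exactly 2 odd-degree vertices (1, 4).
Eulerian path exists (starting and ending at the odd-degree vertices), but no Eulerian circuit.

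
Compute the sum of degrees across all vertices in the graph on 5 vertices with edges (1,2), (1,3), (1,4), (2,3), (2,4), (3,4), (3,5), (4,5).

Step 1: Count edges incident to each vertex:
  deg(1) = 3 (neighbors: 2, 3, 4)
  deg(2) = 3 (neighbors: 1, 3, 4)
  deg(3) = 4 (neighbors: 1, 2, 4, 5)
  deg(4) = 4 (neighbors: 1, 2, 3, 5)
  deg(5) = 2 (neighbors: 3, 4)

Step 2: Sum all degrees:
  3 + 3 + 4 + 4 + 2 = 16

Verification: sum of degrees = 2 * |E| = 2 * 8 = 16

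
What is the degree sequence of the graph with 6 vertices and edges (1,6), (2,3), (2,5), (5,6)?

Step 1: Count edges incident to each vertex:
  deg(1) = 1 (neighbors: 6)
  deg(2) = 2 (neighbors: 3, 5)
  deg(3) = 1 (neighbors: 2)
  deg(4) = 0 (neighbors: none)
  deg(5) = 2 (neighbors: 2, 6)
  deg(6) = 2 (neighbors: 1, 5)

Step 2: Sort degrees in non-increasing order:
  Degrees: [1, 2, 1, 0, 2, 2] -> sorted: [2, 2, 2, 1, 1, 0]

Degree sequence: [2, 2, 2, 1, 1, 0]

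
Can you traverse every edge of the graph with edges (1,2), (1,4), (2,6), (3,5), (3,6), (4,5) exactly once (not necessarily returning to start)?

Step 1: Find the degree of each vertex:
  deg(1) = 2
  deg(2) = 2
  deg(3) = 2
  deg(4) = 2
  deg(5) = 2
  deg(6) = 2

Step 2: Count vertices with odd degree:
  All vertices have even degree (0 odd-degree vertices)

Step 3: Apply Euler's theorem:
  - Eulerian circuit exists iff graph is connected and all vertices have even degree
  - Eulerian path exists iff graph is connected and has 0 or 2 odd-degree vertices

Graph is connected with 0 odd-degree vertices.
Both Eulerian circuit and Eulerian path exist.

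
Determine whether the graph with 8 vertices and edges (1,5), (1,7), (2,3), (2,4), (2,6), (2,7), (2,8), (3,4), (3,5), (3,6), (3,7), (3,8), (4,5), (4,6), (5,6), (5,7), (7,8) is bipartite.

Step 1: Attempt 2-coloring using BFS:
  Start at vertex 1, assign color 0
  Color vertex 5 with color 1 (neighbor of 1)
  Color vertex 7 with color 1 (neighbor of 1)
  Color vertex 3 with color 0 (neighbor of 5)
  Color vertex 4 with color 0 (neighbor of 5)
  Color vertex 6 with color 0 (neighbor of 5)

Step 2: Conflict found! Vertices 5 and 7 are adjacent but have the same color.
This means the graph contains an odd cycle.

The graph is NOT bipartite.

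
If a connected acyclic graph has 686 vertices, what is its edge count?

A tree on n vertices always has exactly n - 1 edges.
For n = 686: edges = 686 - 1 = 685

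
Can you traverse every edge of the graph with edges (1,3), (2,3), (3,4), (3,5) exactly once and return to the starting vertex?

Step 1: Find the degree of each vertex:
  deg(1) = 1
  deg(2) = 1
  deg(3) = 4
  deg(4) = 1
  deg(5) = 1

Step 2: Count vertices with odd degree:
  Odd-degree vertices: 1, 2, 4, 5 (4 total)

Step 3: Apply Euler's theorem:
  - Eulerian circuit exists iff graph is connected and all vertices have even degree
  - Eulerian path exists iff graph is connected and has 0 or 2 odd-degree vertices

Graph has 4 odd-degree vertices (need 0 or 2).
Neither Eulerian path nor Eulerian circuit exists.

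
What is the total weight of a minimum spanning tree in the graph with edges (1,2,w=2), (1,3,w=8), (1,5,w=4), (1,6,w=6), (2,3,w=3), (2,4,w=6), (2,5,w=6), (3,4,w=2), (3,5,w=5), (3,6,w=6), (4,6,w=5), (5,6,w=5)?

Apply Kruskal's algorithm (sort edges by weight, add if no cycle):

Sorted edges by weight:
  (1,2) w=2
  (3,4) w=2
  (2,3) w=3
  (1,5) w=4
  (3,5) w=5
  (4,6) w=5
  (5,6) w=5
  (1,6) w=6
  (2,5) w=6
  (2,4) w=6
  (3,6) w=6
  (1,3) w=8

Add edge (1,2) w=2 -- no cycle. Running total: 2
Add edge (3,4) w=2 -- no cycle. Running total: 4
Add edge (2,3) w=3 -- no cycle. Running total: 7
Add edge (1,5) w=4 -- no cycle. Running total: 11
Skip edge (3,5) w=5 -- would create cycle
Add edge (4,6) w=5 -- no cycle. Running total: 16

MST edges: (1,2,w=2), (3,4,w=2), (2,3,w=3), (1,5,w=4), (4,6,w=5)
Total MST weight: 2 + 2 + 3 + 4 + 5 = 16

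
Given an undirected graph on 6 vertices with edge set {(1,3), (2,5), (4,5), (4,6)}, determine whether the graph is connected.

Step 1: Build adjacency list from edges:
  1: 3
  2: 5
  3: 1
  4: 5, 6
  5: 2, 4
  6: 4

Step 2: Run BFS/DFS from vertex 1:
  Visited: {1, 3}
  Reached 2 of 6 vertices

Step 3: Only 2 of 6 vertices reached. Graph is disconnected.
Connected components: {1, 3}, {2, 4, 5, 6}
Answer: No, the graph is not connected (2 components).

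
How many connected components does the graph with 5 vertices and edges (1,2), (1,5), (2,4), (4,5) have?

Step 1: Build adjacency list from edges:
  1: 2, 5
  2: 1, 4
  3: (none)
  4: 2, 5
  5: 1, 4

Step 2: Run BFS/DFS from vertex 1:
  Visited: {1, 2, 5, 4}
  Reached 4 of 5 vertices

Step 3: Only 4 of 5 vertices reached. Graph is disconnected.
Connected components: {1, 2, 4, 5}, {3}
Number of connected components: 2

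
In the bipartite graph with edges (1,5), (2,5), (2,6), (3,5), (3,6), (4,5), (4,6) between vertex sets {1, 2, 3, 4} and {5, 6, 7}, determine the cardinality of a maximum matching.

Step 1: List the neighbors of each left vertex:
  1: 5
  2: 5, 6
  3: 5, 6
  4: 5, 6

Step 2: Greedily match left vertices, then look for augmenting paths:
  Match 1 -- 5
  Match 2 -- 6
  No augmenting path remains.

Step 3: Verify this is maximum:
  Matching has size 2. The vertex set {5, 6} covers every edge and has size 2; any matching has at most one edge per cover vertex, so 2 is maximum (König's theorem).

Maximum matching: {(1,5), (2,6)}
Size: 2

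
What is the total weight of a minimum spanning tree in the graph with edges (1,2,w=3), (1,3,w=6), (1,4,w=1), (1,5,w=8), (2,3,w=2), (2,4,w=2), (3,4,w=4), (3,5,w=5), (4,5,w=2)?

Apply Kruskal's algorithm (sort edges by weight, add if no cycle):

Sorted edges by weight:
  (1,4) w=1
  (2,3) w=2
  (2,4) w=2
  (4,5) w=2
  (1,2) w=3
  (3,4) w=4
  (3,5) w=5
  (1,3) w=6
  (1,5) w=8

Add edge (1,4) w=1 -- no cycle. Running total: 1
Add edge (2,3) w=2 -- no cycle. Running total: 3
Add edge (2,4) w=2 -- no cycle. Running total: 5
Add edge (4,5) w=2 -- no cycle. Running total: 7

MST edges: (1,4,w=1), (2,3,w=2), (2,4,w=2), (4,5,w=2)
Total MST weight: 1 + 2 + 2 + 2 = 7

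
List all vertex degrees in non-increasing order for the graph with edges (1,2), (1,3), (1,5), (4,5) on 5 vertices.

Step 1: Count edges incident to each vertex:
  deg(1) = 3 (neighbors: 2, 3, 5)
  deg(2) = 1 (neighbors: 1)
  deg(3) = 1 (neighbors: 1)
  deg(4) = 1 (neighbors: 5)
  deg(5) = 2 (neighbors: 1, 4)

Step 2: Sort degrees in non-increasing order:
  Degrees: [3, 1, 1, 1, 2] -> sorted: [3, 2, 1, 1, 1]

Degree sequence: [3, 2, 1, 1, 1]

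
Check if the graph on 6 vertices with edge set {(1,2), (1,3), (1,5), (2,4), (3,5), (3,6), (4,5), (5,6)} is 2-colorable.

Step 1: Attempt 2-coloring using BFS:
  Start at vertex 1, assign color 0
  Color vertex 2 with color 1 (neighbor of 1)
  Color vertex 3 with color 1 (neighbor of 1)
  Color vertex 5 with color 1 (neighbor of 1)
  Color vertex 4 with color 0 (neighbor of 2)

Step 2: Conflict found! Vertices 3 and 5 are adjacent but have the same color.
This means the graph contains an odd cycle.

The graph is NOT bipartite.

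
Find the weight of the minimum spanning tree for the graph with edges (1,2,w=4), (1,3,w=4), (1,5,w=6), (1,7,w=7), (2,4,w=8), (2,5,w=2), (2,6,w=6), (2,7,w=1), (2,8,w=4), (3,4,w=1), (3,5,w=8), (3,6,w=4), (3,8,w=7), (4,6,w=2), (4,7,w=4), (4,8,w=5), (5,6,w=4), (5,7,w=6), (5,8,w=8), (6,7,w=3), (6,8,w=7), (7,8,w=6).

Apply Kruskal's algorithm (sort edges by weight, add if no cycle):

Sorted edges by weight:
  (2,7) w=1
  (3,4) w=1
  (2,5) w=2
  (4,6) w=2
  (6,7) w=3
  (1,2) w=4
  (1,3) w=4
  (2,8) w=4
  (3,6) w=4
  (4,7) w=4
  (5,6) w=4
  (4,8) w=5
  (1,5) w=6
  (2,6) w=6
  (5,7) w=6
  (7,8) w=6
  (1,7) w=7
  (3,8) w=7
  (6,8) w=7
  (2,4) w=8
  (3,5) w=8
  (5,8) w=8

Add edge (2,7) w=1 -- no cycle. Running total: 1
Add edge (3,4) w=1 -- no cycle. Running total: 2
Add edge (2,5) w=2 -- no cycle. Running total: 4
Add edge (4,6) w=2 -- no cycle. Running total: 6
Add edge (6,7) w=3 -- no cycle. Running total: 9
Add edge (1,2) w=4 -- no cycle. Running total: 13
Skip edge (1,3) w=4 -- would create cycle
Add edge (2,8) w=4 -- no cycle. Running total: 17

MST edges: (2,7,w=1), (3,4,w=1), (2,5,w=2), (4,6,w=2), (6,7,w=3), (1,2,w=4), (2,8,w=4)
Total MST weight: 1 + 1 + 2 + 2 + 3 + 4 + 4 = 17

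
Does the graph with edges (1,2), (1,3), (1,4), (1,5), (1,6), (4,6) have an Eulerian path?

Step 1: Find the degree of each vertex:
  deg(1) = 5
  deg(2) = 1
  deg(3) = 1
  deg(4) = 2
  deg(5) = 1
  deg(6) = 2

Step 2: Count vertices with odd degree:
  Odd-degree vertices: 1, 2, 3, 5 (4 total)

Step 3: Apply Euler's theorem:
  - Eulerian circuit exists iff graph is connected and all vertices have even degree
  - Eulerian path exists iff graph is connected and has 0 or 2 odd-degree vertices

Graph has 4 odd-degree vertices (need 0 or 2).
Neither Eulerian path nor Eulerian circuit exists.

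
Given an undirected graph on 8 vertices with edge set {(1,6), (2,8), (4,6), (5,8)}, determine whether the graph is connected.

Step 1: Build adjacency list from edges:
  1: 6
  2: 8
  3: (none)
  4: 6
  5: 8
  6: 1, 4
  7: (none)
  8: 2, 5

Step 2: Run BFS/DFS from vertex 1:
  Visited: {1, 6, 4}
  Reached 3 of 8 vertices

Step 3: Only 3 of 8 vertices reached. Graph is disconnected.
Connected components: {1, 4, 6}, {2, 5, 8}, {3}, {7}
Answer: No, the graph is not connected (4 components).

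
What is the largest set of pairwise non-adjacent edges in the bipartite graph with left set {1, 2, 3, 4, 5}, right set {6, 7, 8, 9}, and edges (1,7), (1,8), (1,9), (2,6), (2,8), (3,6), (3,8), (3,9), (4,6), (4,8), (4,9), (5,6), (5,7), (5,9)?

Step 1: List the neighbors of each left vertex:
  1: 7, 8, 9
  2: 6, 8
  3: 6, 8, 9
  4: 6, 8, 9
  5: 6, 7, 9

Step 2: Greedily match left vertices, then look for augmenting paths:
  Match 1 -- 7
  Match 2 -- 6
  Match 3 -- 8
  Match 4 -- 9
  No augmenting path remains.

Step 3: Verify this is maximum:
  Matching size 4 = min(|L|, |R|) = min(5, 4), which is an upper bound, so this matching is maximum.

Maximum matching: {(1,7), (2,6), (3,8), (4,9)}
Size: 4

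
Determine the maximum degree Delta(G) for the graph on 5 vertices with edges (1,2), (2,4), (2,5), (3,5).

Step 1: Count edges incident to each vertex:
  deg(1) = 1 (neighbors: 2)
  deg(2) = 3 (neighbors: 1, 4, 5)
  deg(3) = 1 (neighbors: 5)
  deg(4) = 1 (neighbors: 2)
  deg(5) = 2 (neighbors: 2, 3)

Step 2: Find maximum:
  max(1, 3, 1, 1, 2) = 3 (vertex 2)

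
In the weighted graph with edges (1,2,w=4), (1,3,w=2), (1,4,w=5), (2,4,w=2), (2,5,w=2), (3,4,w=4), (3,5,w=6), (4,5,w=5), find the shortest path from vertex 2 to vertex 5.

Step 1: Build adjacency list with weights:
  1: 2(w=4), 3(w=2), 4(w=5)
  2: 1(w=4), 4(w=2), 5(w=2)
  3: 1(w=2), 4(w=4), 5(w=6)
  4: 1(w=5), 2(w=2), 3(w=4), 5(w=5)
  5: 2(w=2), 3(w=6), 4(w=5)

Step 2: Apply Dijkstra's algorithm from vertex 2:
  Visit vertex 2 (distance=0)
    Update dist[1] = 4
    Update dist[4] = 2
    Update dist[5] = 2
  Visit vertex 4 (distance=2)
    Update dist[3] = 6
  Visit vertex 5 (distance=2)

Step 3: Shortest path: 2 -> 5
Total weight: 2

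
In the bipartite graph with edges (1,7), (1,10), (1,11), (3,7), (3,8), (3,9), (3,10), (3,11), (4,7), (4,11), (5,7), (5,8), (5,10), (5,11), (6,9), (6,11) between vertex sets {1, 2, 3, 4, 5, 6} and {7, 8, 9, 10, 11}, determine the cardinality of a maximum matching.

Step 1: List the neighbors of each left vertex:
  1: 7, 10, 11
  2: (none)
  3: 7, 8, 9, 10, 11
  4: 7, 11
  5: 7, 8, 10, 11
  6: 9, 11

Step 2: Greedily match left vertices, then look for augmenting paths:
  Match 1 -- 7
  Match 3 -- 8
  Match 4 -- 11
  Match 5 -- 10
  Match 6 -- 9
  No augmenting path remains.

Step 3: Verify this is maximum:
  Matching size 5 = min(|L|, |R|) = min(6, 5), which is an upper bound, so this matching is maximum.

Maximum matching: {(1,7), (3,8), (4,11), (5,10), (6,9)}
Size: 5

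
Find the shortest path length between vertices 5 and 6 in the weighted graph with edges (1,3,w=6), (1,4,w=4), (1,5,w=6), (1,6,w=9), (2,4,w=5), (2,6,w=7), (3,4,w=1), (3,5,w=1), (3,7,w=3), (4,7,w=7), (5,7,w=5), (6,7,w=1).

Step 1: Build adjacency list with weights:
  1: 3(w=6), 4(w=4), 5(w=6), 6(w=9)
  2: 4(w=5), 6(w=7)
  3: 1(w=6), 4(w=1), 5(w=1), 7(w=3)
  4: 1(w=4), 2(w=5), 3(w=1), 7(w=7)
  5: 1(w=6), 3(w=1), 7(w=5)
  6: 1(w=9), 2(w=7), 7(w=1)
  7: 3(w=3), 4(w=7), 5(w=5), 6(w=1)

Step 2: Apply Dijkstra's algorithm from vertex 5:
  Visit vertex 5 (distance=0)
    Update dist[1] = 6
    Update dist[3] = 1
    Update dist[7] = 5
  Visit vertex 3 (distance=1)
    Update dist[4] = 2
    Update dist[7] = 4
  Visit vertex 4 (distance=2)
    Update dist[2] = 7
  Visit vertex 7 (distance=4)
    Update dist[6] = 5
  Visit vertex 6 (distance=5)

Step 3: Shortest path: 5 -> 3 -> 7 -> 6
Total weight: 1 + 3 + 1 = 5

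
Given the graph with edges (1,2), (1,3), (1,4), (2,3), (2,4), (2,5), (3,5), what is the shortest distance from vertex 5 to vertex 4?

Step 1: Build adjacency list:
  1: 2, 3, 4
  2: 1, 3, 4, 5
  3: 1, 2, 5
  4: 1, 2
  5: 2, 3

Step 2: BFS from vertex 5 to find shortest path to 4:
  vertex 2 reached at distance 1
  vertex 3 reached at distance 1
  vertex 1 reached at distance 2
  vertex 4 reached at distance 2

Step 3: Shortest path: 5 -> 2 -> 4
Path length: 2 edges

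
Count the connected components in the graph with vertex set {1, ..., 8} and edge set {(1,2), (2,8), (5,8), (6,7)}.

Step 1: Build adjacency list from edges:
  1: 2
  2: 1, 8
  3: (none)
  4: (none)
  5: 8
  6: 7
  7: 6
  8: 2, 5

Step 2: Run BFS/DFS from vertex 1:
  Visited: {1, 2, 8, 5}
  Reached 4 of 8 vertices

Step 3: Only 4 of 8 vertices reached. Graph is disconnected.
Connected components: {1, 2, 5, 8}, {3}, {4}, {6, 7}
Number of connected components: 4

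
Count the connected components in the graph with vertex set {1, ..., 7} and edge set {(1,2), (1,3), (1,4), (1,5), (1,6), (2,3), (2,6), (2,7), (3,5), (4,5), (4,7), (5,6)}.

Step 1: Build adjacency list from edges:
  1: 2, 3, 4, 5, 6
  2: 1, 3, 6, 7
  3: 1, 2, 5
  4: 1, 5, 7
  5: 1, 3, 4, 6
  6: 1, 2, 5
  7: 2, 4

Step 2: Run BFS/DFS from vertex 1:
  Visited: {1, 2, 3, 4, 5, 6, 7}
  Reached 7 of 7 vertices

Step 3: All 7 vertices reached from vertex 1, so the graph is connected.
Number of connected components: 1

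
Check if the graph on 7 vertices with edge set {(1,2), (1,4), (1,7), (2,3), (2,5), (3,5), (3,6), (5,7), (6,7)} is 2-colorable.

Step 1: Attempt 2-coloring using BFS:
  Start at vertex 1, assign color 0
  Color vertex 2 with color 1 (neighbor of 1)
  Color vertex 4 with color 1 (neighbor of 1)
  Color vertex 7 with color 1 (neighbor of 1)
  Color vertex 3 with color 0 (neighbor of 2)
  Color vertex 5 with color 0 (neighbor of 2)
  Color vertex 6 with color 0 (neighbor of 7)

Step 2: Conflict found! Vertices 3 and 5 are adjacent but have the same color.
This means the graph contains an odd cycle.

The graph is NOT bipartite.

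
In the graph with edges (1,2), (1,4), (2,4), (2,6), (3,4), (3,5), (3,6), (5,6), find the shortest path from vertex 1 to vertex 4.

Step 1: Build adjacency list:
  1: 2, 4
  2: 1, 4, 6
  3: 4, 5, 6
  4: 1, 2, 3
  5: 3, 6
  6: 2, 3, 5

Step 2: BFS from vertex 1 to find shortest path to 4:
  vertex 2 reached at distance 1
  vertex 4 reached at distance 1

Step 3: Shortest path: 1 -> 4
Path length: 1 edge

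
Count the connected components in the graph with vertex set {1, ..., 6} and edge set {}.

Step 1: Build adjacency list from edges:
  1: (none)
  2: (none)
  3: (none)
  4: (none)
  5: (none)
  6: (none)

Step 2: Run BFS/DFS from vertex 1:
  Visited: {1}
  Reached 1 of 6 vertices

Step 3: Only 1 of 6 vertices reached. Graph is disconnected.
Connected components: {1}, {2}, {3}, {4}, {5}, {6}
Number of connected components: 6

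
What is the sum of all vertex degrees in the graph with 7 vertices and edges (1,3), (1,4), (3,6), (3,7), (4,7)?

Step 1: Count edges incident to each vertex:
  deg(1) = 2 (neighbors: 3, 4)
  deg(2) = 0 (neighbors: none)
  deg(3) = 3 (neighbors: 1, 6, 7)
  deg(4) = 2 (neighbors: 1, 7)
  deg(5) = 0 (neighbors: none)
  deg(6) = 1 (neighbors: 3)
  deg(7) = 2 (neighbors: 3, 4)

Step 2: Sum all degrees:
  2 + 0 + 3 + 2 + 0 + 1 + 2 = 10

Verification: sum of degrees = 2 * |E| = 2 * 5 = 10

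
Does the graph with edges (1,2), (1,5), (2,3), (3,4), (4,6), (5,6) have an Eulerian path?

Step 1: Find the degree of each vertex:
  deg(1) = 2
  deg(2) = 2
  deg(3) = 2
  deg(4) = 2
  deg(5) = 2
  deg(6) = 2

Step 2: Count vertices with odd degree:
  All vertices have even degree (0 odd-degree vertices)

Step 3: Apply Euler's theorem:
  - Eulerian circuit exists iff graph is connected and all vertices have even degree
  - Eulerian path exists iff graph is connected and has 0 or 2 odd-degree vertices

Graph is connected with 0 odd-degree vertices.
Both Eulerian circuit and Eulerian path exist.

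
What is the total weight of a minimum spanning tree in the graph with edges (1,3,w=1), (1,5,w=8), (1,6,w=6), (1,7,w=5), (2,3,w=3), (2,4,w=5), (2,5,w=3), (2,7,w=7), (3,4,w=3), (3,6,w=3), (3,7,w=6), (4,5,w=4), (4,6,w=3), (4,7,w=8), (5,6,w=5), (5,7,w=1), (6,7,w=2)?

Apply Kruskal's algorithm (sort edges by weight, add if no cycle):

Sorted edges by weight:
  (1,3) w=1
  (5,7) w=1
  (6,7) w=2
  (2,3) w=3
  (2,5) w=3
  (3,4) w=3
  (3,6) w=3
  (4,6) w=3
  (4,5) w=4
  (1,7) w=5
  (2,4) w=5
  (5,6) w=5
  (1,6) w=6
  (3,7) w=6
  (2,7) w=7
  (1,5) w=8
  (4,7) w=8

Add edge (1,3) w=1 -- no cycle. Running total: 1
Add edge (5,7) w=1 -- no cycle. Running total: 2
Add edge (6,7) w=2 -- no cycle. Running total: 4
Add edge (2,3) w=3 -- no cycle. Running total: 7
Add edge (2,5) w=3 -- no cycle. Running total: 10
Add edge (3,4) w=3 -- no cycle. Running total: 13

MST edges: (1,3,w=1), (5,7,w=1), (6,7,w=2), (2,3,w=3), (2,5,w=3), (3,4,w=3)
Total MST weight: 1 + 1 + 2 + 3 + 3 + 3 = 13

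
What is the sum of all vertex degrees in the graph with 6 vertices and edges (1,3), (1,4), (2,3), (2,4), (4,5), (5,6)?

Step 1: Count edges incident to each vertex:
  deg(1) = 2 (neighbors: 3, 4)
  deg(2) = 2 (neighbors: 3, 4)
  deg(3) = 2 (neighbors: 1, 2)
  deg(4) = 3 (neighbors: 1, 2, 5)
  deg(5) = 2 (neighbors: 4, 6)
  deg(6) = 1 (neighbors: 5)

Step 2: Sum all degrees:
  2 + 2 + 2 + 3 + 2 + 1 = 12

Verification: sum of degrees = 2 * |E| = 2 * 6 = 12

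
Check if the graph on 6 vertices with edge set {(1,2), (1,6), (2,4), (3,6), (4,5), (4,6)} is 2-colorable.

Step 1: Attempt 2-coloring using BFS:
  Start at vertex 1, assign color 0
  Color vertex 2 with color 1 (neighbor of 1)
  Color vertex 6 with color 1 (neighbor of 1)
  Color vertex 4 with color 0 (neighbor of 2)
  Color vertex 3 with color 0 (neighbor of 6)
  Color vertex 5 with color 1 (neighbor of 4)

Step 2: 2-coloring succeeded. No conflicts found.
  Set A (color 0): {1, 3, 4}
  Set B (color 1): {2, 5, 6}

The graph is bipartite with partition {1, 3, 4}, {2, 5, 6}.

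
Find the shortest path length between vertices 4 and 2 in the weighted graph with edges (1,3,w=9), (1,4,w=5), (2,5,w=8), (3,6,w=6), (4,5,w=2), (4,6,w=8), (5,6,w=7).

Step 1: Build adjacency list with weights:
  1: 3(w=9), 4(w=5)
  2: 5(w=8)
  3: 1(w=9), 6(w=6)
  4: 1(w=5), 5(w=2), 6(w=8)
  5: 2(w=8), 4(w=2), 6(w=7)
  6: 3(w=6), 4(w=8), 5(w=7)

Step 2: Apply Dijkstra's algorithm from vertex 4:
  Visit vertex 4 (distance=0)
    Update dist[1] = 5
    Update dist[5] = 2
    Update dist[6] = 8
  Visit vertex 5 (distance=2)
    Update dist[2] = 10
  Visit vertex 1 (distance=5)
    Update dist[3] = 14
  Visit vertex 6 (distance=8)
  Visit vertex 2 (distance=10)

Step 3: Shortest path: 4 -> 5 -> 2
Total weight: 2 + 8 = 10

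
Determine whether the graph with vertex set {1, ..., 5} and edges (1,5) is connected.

Step 1: Build adjacency list from edges:
  1: 5
  2: (none)
  3: (none)
  4: (none)
  5: 1

Step 2: Run BFS/DFS from vertex 1:
  Visited: {1, 5}
  Reached 2 of 5 vertices

Step 3: Only 2 of 5 vertices reached. Graph is disconnected.
Connected components: {1, 5}, {2}, {3}, {4}
Answer: No, the graph is not connected (4 components).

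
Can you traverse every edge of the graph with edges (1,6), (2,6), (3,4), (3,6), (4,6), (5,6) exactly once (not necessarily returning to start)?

Step 1: Find the degree of each vertex:
  deg(1) = 1
  deg(2) = 1
  deg(3) = 2
  deg(4) = 2
  deg(5) = 1
  deg(6) = 5

Step 2: Count vertices with odd degree:
  Odd-degree vertices: 1, 2, 5, 6 (4 total)

Step 3: Apply Euler's theorem:
  - Eulerian circuit exists iff graph is connected and all vertices have even degree
  - Eulerian path exists iff graph is connected and has 0 or 2 odd-degree vertices

Graph has 4 odd-degree vertices (need 0 or 2).
Neither Eulerian path nor Eulerian circuit exists.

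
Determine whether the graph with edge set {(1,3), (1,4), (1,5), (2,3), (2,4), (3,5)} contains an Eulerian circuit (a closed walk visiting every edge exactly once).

Step 1: Find the degree of each vertex:
  deg(1) = 3
  deg(2) = 2
  deg(3) = 3
  deg(4) = 2
  deg(5) = 2

Step 2: Count vertices with odd degree:
  Odd-degree vertices: 1, 3 (2 total)

Step 3: Apply Euler's theorem:
  - Eulerian circuit exists iff graph is connected and all vertices have even degree
  - Eulerian path exists iff graph is connected and has 0 or 2 odd-degree vertices

Graph is connected with exactly 2 odd-degree vertices (1, 3).
Eulerian path exists (starting and ending at the odd-degree vertices), but no Eulerian circuit.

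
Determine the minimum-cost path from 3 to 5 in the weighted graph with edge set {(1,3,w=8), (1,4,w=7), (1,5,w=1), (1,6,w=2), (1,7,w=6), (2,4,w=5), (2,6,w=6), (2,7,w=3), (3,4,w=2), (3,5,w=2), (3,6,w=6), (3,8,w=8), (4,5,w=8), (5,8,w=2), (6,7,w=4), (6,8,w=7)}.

Step 1: Build adjacency list with weights:
  1: 3(w=8), 4(w=7), 5(w=1), 6(w=2), 7(w=6)
  2: 4(w=5), 6(w=6), 7(w=3)
  3: 1(w=8), 4(w=2), 5(w=2), 6(w=6), 8(w=8)
  4: 1(w=7), 2(w=5), 3(w=2), 5(w=8)
  5: 1(w=1), 3(w=2), 4(w=8), 8(w=2)
  6: 1(w=2), 2(w=6), 3(w=6), 7(w=4), 8(w=7)
  7: 1(w=6), 2(w=3), 6(w=4)
  8: 3(w=8), 5(w=2), 6(w=7)

Step 2: Apply Dijkstra's algorithm from vertex 3:
  Visit vertex 3 (distance=0)
    Update dist[1] = 8
    Update dist[4] = 2
    Update dist[5] = 2
    Update dist[6] = 6
    Update dist[8] = 8
  Visit vertex 4 (distance=2)
    Update dist[2] = 7
  Visit vertex 5 (distance=2)
    Update dist[1] = 3
    Update dist[8] = 4

Step 3: Shortest path: 3 -> 5
Total weight: 2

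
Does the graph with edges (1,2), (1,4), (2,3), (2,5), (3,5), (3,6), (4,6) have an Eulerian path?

Step 1: Find the degree of each vertex:
  deg(1) = 2
  deg(2) = 3
  deg(3) = 3
  deg(4) = 2
  deg(5) = 2
  deg(6) = 2

Step 2: Count vertices with odd degree:
  Odd-degree vertices: 2, 3 (2 total)

Step 3: Apply Euler's theorem:
  - Eulerian circuit exists iff graph is connected and all vertices have even degree
  - Eulerian path exists iff graph is connected and has 0 or 2 odd-degree vertices

Graph is connected with exactly 2 odd-degree vertices (2, 3).
Eulerian path exists (starting and ending at the odd-degree vertices), but no Eulerian circuit.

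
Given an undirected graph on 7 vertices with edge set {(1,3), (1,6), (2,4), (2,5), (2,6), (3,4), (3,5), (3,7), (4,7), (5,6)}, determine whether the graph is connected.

Step 1: Build adjacency list from edges:
  1: 3, 6
  2: 4, 5, 6
  3: 1, 4, 5, 7
  4: 2, 3, 7
  5: 2, 3, 6
  6: 1, 2, 5
  7: 3, 4

Step 2: Run BFS/DFS from vertex 1:
  Visited: {1, 3, 6, 4, 5, 7, 2}
  Reached 7 of 7 vertices

Step 3: All 7 vertices reached from vertex 1, so the graph is connected.
Answer: Yes, the graph is connected.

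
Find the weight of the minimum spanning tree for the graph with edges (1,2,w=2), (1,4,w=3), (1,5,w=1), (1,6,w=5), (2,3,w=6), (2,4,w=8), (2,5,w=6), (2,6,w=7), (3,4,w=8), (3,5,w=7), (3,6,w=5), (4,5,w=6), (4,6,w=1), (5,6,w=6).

Apply Kruskal's algorithm (sort edges by weight, add if no cycle):

Sorted edges by weight:
  (1,5) w=1
  (4,6) w=1
  (1,2) w=2
  (1,4) w=3
  (1,6) w=5
  (3,6) w=5
  (2,5) w=6
  (2,3) w=6
  (4,5) w=6
  (5,6) w=6
  (2,6) w=7
  (3,5) w=7
  (2,4) w=8
  (3,4) w=8

Add edge (1,5) w=1 -- no cycle. Running total: 1
Add edge (4,6) w=1 -- no cycle. Running total: 2
Add edge (1,2) w=2 -- no cycle. Running total: 4
Add edge (1,4) w=3 -- no cycle. Running total: 7
Skip edge (1,6) w=5 -- would create cycle
Add edge (3,6) w=5 -- no cycle. Running total: 12

MST edges: (1,5,w=1), (4,6,w=1), (1,2,w=2), (1,4,w=3), (3,6,w=5)
Total MST weight: 1 + 1 + 2 + 3 + 5 = 12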